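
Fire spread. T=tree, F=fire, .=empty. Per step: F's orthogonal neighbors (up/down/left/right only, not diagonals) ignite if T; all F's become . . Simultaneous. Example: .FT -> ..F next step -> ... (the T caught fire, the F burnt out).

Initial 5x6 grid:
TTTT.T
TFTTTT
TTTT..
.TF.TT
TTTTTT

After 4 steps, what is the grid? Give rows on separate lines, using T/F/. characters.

Step 1: 7 trees catch fire, 2 burn out
  TFTT.T
  F.FTTT
  TFFT..
  .F..TT
  TTFTTT
Step 2: 7 trees catch fire, 7 burn out
  F.FT.T
  ...FTT
  F..F..
  ....TT
  TF.FTT
Step 3: 4 trees catch fire, 7 burn out
  ...F.T
  ....FT
  ......
  ....TT
  F...FT
Step 4: 3 trees catch fire, 4 burn out
  .....T
  .....F
  ......
  ....FT
  .....F

.....T
.....F
......
....FT
.....F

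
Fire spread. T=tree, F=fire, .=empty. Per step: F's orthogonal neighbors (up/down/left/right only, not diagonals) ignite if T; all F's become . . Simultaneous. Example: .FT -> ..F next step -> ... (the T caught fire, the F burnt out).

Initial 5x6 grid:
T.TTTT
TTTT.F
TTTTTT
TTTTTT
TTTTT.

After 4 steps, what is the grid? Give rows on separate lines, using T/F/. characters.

Step 1: 2 trees catch fire, 1 burn out
  T.TTTF
  TTTT..
  TTTTTF
  TTTTTT
  TTTTT.
Step 2: 3 trees catch fire, 2 burn out
  T.TTF.
  TTTT..
  TTTTF.
  TTTTTF
  TTTTT.
Step 3: 3 trees catch fire, 3 burn out
  T.TF..
  TTTT..
  TTTF..
  TTTTF.
  TTTTT.
Step 4: 5 trees catch fire, 3 burn out
  T.F...
  TTTF..
  TTF...
  TTTF..
  TTTTF.

T.F...
TTTF..
TTF...
TTTF..
TTTTF.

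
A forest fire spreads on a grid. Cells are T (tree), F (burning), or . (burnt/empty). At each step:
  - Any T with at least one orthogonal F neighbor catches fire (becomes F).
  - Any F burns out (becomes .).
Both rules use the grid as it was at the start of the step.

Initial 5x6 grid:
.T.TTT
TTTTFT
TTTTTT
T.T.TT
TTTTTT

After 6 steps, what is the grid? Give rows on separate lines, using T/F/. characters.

Step 1: 4 trees catch fire, 1 burn out
  .T.TFT
  TTTF.F
  TTTTFT
  T.T.TT
  TTTTTT
Step 2: 6 trees catch fire, 4 burn out
  .T.F.F
  TTF...
  TTTF.F
  T.T.FT
  TTTTTT
Step 3: 4 trees catch fire, 6 burn out
  .T....
  TF....
  TTF...
  T.T..F
  TTTTFT
Step 4: 6 trees catch fire, 4 burn out
  .F....
  F.....
  TF....
  T.F...
  TTTF.F
Step 5: 2 trees catch fire, 6 burn out
  ......
  ......
  F.....
  T.....
  TTF...
Step 6: 2 trees catch fire, 2 burn out
  ......
  ......
  ......
  F.....
  TF....

......
......
......
F.....
TF....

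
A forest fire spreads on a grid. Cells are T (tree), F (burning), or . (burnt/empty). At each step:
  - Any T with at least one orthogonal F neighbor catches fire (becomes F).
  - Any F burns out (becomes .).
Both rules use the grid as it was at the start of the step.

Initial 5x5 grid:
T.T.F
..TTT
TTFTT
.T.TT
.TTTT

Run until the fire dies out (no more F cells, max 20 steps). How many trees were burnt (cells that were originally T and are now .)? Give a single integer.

Answer: 15

Derivation:
Step 1: +4 fires, +2 burnt (F count now 4)
Step 2: +6 fires, +4 burnt (F count now 6)
Step 3: +3 fires, +6 burnt (F count now 3)
Step 4: +2 fires, +3 burnt (F count now 2)
Step 5: +0 fires, +2 burnt (F count now 0)
Fire out after step 5
Initially T: 16, now '.': 24
Total burnt (originally-T cells now '.'): 15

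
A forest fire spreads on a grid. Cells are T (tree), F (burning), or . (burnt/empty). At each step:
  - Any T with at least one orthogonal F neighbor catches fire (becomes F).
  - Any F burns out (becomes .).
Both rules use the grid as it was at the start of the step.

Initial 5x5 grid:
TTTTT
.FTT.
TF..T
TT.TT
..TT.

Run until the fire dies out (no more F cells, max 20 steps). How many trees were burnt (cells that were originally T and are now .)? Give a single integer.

Step 1: +4 fires, +2 burnt (F count now 4)
Step 2: +4 fires, +4 burnt (F count now 4)
Step 3: +1 fires, +4 burnt (F count now 1)
Step 4: +1 fires, +1 burnt (F count now 1)
Step 5: +0 fires, +1 burnt (F count now 0)
Fire out after step 5
Initially T: 15, now '.': 20
Total burnt (originally-T cells now '.'): 10

Answer: 10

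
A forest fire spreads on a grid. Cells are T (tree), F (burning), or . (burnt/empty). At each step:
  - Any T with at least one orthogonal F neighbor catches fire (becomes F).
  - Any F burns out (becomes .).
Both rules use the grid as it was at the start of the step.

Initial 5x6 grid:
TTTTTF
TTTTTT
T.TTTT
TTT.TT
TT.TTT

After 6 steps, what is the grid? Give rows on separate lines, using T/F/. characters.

Step 1: 2 trees catch fire, 1 burn out
  TTTTF.
  TTTTTF
  T.TTTT
  TTT.TT
  TT.TTT
Step 2: 3 trees catch fire, 2 burn out
  TTTF..
  TTTTF.
  T.TTTF
  TTT.TT
  TT.TTT
Step 3: 4 trees catch fire, 3 burn out
  TTF...
  TTTF..
  T.TTF.
  TTT.TF
  TT.TTT
Step 4: 5 trees catch fire, 4 burn out
  TF....
  TTF...
  T.TF..
  TTT.F.
  TT.TTF
Step 5: 4 trees catch fire, 5 burn out
  F.....
  TF....
  T.F...
  TTT...
  TT.TF.
Step 6: 3 trees catch fire, 4 burn out
  ......
  F.....
  T.....
  TTF...
  TT.F..

......
F.....
T.....
TTF...
TT.F..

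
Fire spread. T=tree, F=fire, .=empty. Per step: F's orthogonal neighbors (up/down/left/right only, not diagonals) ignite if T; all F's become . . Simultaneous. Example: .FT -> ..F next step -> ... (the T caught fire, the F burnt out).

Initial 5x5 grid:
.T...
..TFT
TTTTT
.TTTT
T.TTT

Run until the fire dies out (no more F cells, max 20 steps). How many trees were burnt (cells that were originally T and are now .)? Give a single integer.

Step 1: +3 fires, +1 burnt (F count now 3)
Step 2: +3 fires, +3 burnt (F count now 3)
Step 3: +4 fires, +3 burnt (F count now 4)
Step 4: +4 fires, +4 burnt (F count now 4)
Step 5: +0 fires, +4 burnt (F count now 0)
Fire out after step 5
Initially T: 16, now '.': 23
Total burnt (originally-T cells now '.'): 14

Answer: 14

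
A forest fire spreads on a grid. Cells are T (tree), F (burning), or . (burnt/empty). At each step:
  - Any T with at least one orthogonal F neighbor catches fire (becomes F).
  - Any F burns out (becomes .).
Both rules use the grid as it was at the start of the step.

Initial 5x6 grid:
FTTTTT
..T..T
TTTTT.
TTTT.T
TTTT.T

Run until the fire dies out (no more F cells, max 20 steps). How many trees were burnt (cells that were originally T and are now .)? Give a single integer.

Answer: 20

Derivation:
Step 1: +1 fires, +1 burnt (F count now 1)
Step 2: +1 fires, +1 burnt (F count now 1)
Step 3: +2 fires, +1 burnt (F count now 2)
Step 4: +2 fires, +2 burnt (F count now 2)
Step 5: +4 fires, +2 burnt (F count now 4)
Step 6: +6 fires, +4 burnt (F count now 6)
Step 7: +3 fires, +6 burnt (F count now 3)
Step 8: +1 fires, +3 burnt (F count now 1)
Step 9: +0 fires, +1 burnt (F count now 0)
Fire out after step 9
Initially T: 22, now '.': 28
Total burnt (originally-T cells now '.'): 20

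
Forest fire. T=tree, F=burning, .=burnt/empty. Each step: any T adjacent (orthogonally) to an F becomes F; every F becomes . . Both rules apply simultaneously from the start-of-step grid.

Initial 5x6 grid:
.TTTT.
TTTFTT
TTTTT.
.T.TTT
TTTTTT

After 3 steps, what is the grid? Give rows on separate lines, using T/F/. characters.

Step 1: 4 trees catch fire, 1 burn out
  .TTFT.
  TTF.FT
  TTTFT.
  .T.TTT
  TTTTTT
Step 2: 7 trees catch fire, 4 burn out
  .TF.F.
  TF...F
  TTF.F.
  .T.FTT
  TTTTTT
Step 3: 5 trees catch fire, 7 burn out
  .F....
  F.....
  TF....
  .T..FT
  TTTFTT

.F....
F.....
TF....
.T..FT
TTTFTT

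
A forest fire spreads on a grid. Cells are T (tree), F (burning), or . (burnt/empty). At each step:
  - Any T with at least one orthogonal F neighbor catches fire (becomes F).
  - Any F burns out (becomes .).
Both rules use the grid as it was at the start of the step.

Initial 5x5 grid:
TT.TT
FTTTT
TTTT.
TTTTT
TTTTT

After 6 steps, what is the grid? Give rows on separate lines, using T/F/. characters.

Step 1: 3 trees catch fire, 1 burn out
  FT.TT
  .FTTT
  FTTT.
  TTTTT
  TTTTT
Step 2: 4 trees catch fire, 3 burn out
  .F.TT
  ..FTT
  .FTT.
  FTTTT
  TTTTT
Step 3: 4 trees catch fire, 4 burn out
  ...TT
  ...FT
  ..FT.
  .FTTT
  FTTTT
Step 4: 5 trees catch fire, 4 burn out
  ...FT
  ....F
  ...F.
  ..FTT
  .FTTT
Step 5: 3 trees catch fire, 5 burn out
  ....F
  .....
  .....
  ...FT
  ..FTT
Step 6: 2 trees catch fire, 3 burn out
  .....
  .....
  .....
  ....F
  ...FT

.....
.....
.....
....F
...FT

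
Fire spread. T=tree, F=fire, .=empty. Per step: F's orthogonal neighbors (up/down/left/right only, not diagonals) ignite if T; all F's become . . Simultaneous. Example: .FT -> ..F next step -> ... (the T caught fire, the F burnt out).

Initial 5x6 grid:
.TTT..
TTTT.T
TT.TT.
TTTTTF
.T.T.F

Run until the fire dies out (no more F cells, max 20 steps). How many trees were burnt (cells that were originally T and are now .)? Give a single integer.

Step 1: +1 fires, +2 burnt (F count now 1)
Step 2: +2 fires, +1 burnt (F count now 2)
Step 3: +3 fires, +2 burnt (F count now 3)
Step 4: +2 fires, +3 burnt (F count now 2)
Step 5: +5 fires, +2 burnt (F count now 5)
Step 6: +3 fires, +5 burnt (F count now 3)
Step 7: +2 fires, +3 burnt (F count now 2)
Step 8: +0 fires, +2 burnt (F count now 0)
Fire out after step 8
Initially T: 19, now '.': 29
Total burnt (originally-T cells now '.'): 18

Answer: 18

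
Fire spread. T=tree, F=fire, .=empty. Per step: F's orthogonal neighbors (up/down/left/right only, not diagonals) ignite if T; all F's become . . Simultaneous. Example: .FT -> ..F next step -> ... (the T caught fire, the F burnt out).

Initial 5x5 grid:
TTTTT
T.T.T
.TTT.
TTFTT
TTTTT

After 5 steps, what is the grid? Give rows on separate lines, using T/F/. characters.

Step 1: 4 trees catch fire, 1 burn out
  TTTTT
  T.T.T
  .TFT.
  TF.FT
  TTFTT
Step 2: 7 trees catch fire, 4 burn out
  TTTTT
  T.F.T
  .F.F.
  F...F
  TF.FT
Step 3: 3 trees catch fire, 7 burn out
  TTFTT
  T...T
  .....
  .....
  F...F
Step 4: 2 trees catch fire, 3 burn out
  TF.FT
  T...T
  .....
  .....
  .....
Step 5: 2 trees catch fire, 2 burn out
  F...F
  T...T
  .....
  .....
  .....

F...F
T...T
.....
.....
.....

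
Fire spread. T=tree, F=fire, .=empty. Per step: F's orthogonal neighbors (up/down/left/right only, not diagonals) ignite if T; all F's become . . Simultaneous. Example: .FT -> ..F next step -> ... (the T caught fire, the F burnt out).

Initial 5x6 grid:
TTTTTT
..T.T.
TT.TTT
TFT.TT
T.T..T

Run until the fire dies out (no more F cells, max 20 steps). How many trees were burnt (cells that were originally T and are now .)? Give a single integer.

Answer: 6

Derivation:
Step 1: +3 fires, +1 burnt (F count now 3)
Step 2: +3 fires, +3 burnt (F count now 3)
Step 3: +0 fires, +3 burnt (F count now 0)
Fire out after step 3
Initially T: 20, now '.': 16
Total burnt (originally-T cells now '.'): 6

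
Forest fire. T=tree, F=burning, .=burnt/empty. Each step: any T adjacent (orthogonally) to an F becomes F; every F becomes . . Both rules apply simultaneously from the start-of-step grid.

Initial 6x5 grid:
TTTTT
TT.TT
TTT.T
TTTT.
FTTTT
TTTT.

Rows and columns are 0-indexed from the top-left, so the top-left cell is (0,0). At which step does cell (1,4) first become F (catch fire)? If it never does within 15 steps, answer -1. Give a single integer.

Step 1: cell (1,4)='T' (+3 fires, +1 burnt)
Step 2: cell (1,4)='T' (+4 fires, +3 burnt)
Step 3: cell (1,4)='T' (+5 fires, +4 burnt)
Step 4: cell (1,4)='T' (+6 fires, +5 burnt)
Step 5: cell (1,4)='T' (+1 fires, +6 burnt)
Step 6: cell (1,4)='T' (+1 fires, +1 burnt)
Step 7: cell (1,4)='T' (+1 fires, +1 burnt)
Step 8: cell (1,4)='T' (+2 fires, +1 burnt)
Step 9: cell (1,4)='F' (+1 fires, +2 burnt)
  -> target ignites at step 9
Step 10: cell (1,4)='.' (+1 fires, +1 burnt)
Step 11: cell (1,4)='.' (+0 fires, +1 burnt)
  fire out at step 11

9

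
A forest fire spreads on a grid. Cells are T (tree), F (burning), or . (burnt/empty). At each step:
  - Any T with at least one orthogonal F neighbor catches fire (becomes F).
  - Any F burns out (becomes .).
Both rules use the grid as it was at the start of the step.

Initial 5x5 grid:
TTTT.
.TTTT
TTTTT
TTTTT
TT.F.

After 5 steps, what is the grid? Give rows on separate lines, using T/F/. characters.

Step 1: 1 trees catch fire, 1 burn out
  TTTT.
  .TTTT
  TTTTT
  TTTFT
  TT...
Step 2: 3 trees catch fire, 1 burn out
  TTTT.
  .TTTT
  TTTFT
  TTF.F
  TT...
Step 3: 4 trees catch fire, 3 burn out
  TTTT.
  .TTFT
  TTF.F
  TF...
  TT...
Step 4: 6 trees catch fire, 4 burn out
  TTTF.
  .TF.F
  TF...
  F....
  TF...
Step 5: 4 trees catch fire, 6 burn out
  TTF..
  .F...
  F....
  .....
  F....

TTF..
.F...
F....
.....
F....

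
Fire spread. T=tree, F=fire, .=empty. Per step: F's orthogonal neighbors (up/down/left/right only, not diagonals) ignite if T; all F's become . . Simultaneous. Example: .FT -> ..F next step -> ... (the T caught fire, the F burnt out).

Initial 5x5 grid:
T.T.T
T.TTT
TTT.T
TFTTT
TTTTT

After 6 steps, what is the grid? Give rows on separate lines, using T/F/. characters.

Step 1: 4 trees catch fire, 1 burn out
  T.T.T
  T.TTT
  TFT.T
  F.FTT
  TFTTT
Step 2: 5 trees catch fire, 4 burn out
  T.T.T
  T.TTT
  F.F.T
  ...FT
  F.FTT
Step 3: 4 trees catch fire, 5 burn out
  T.T.T
  F.FTT
  ....T
  ....F
  ...FT
Step 4: 5 trees catch fire, 4 burn out
  F.F.T
  ...FT
  ....F
  .....
  ....F
Step 5: 1 trees catch fire, 5 burn out
  ....T
  ....F
  .....
  .....
  .....
Step 6: 1 trees catch fire, 1 burn out
  ....F
  .....
  .....
  .....
  .....

....F
.....
.....
.....
.....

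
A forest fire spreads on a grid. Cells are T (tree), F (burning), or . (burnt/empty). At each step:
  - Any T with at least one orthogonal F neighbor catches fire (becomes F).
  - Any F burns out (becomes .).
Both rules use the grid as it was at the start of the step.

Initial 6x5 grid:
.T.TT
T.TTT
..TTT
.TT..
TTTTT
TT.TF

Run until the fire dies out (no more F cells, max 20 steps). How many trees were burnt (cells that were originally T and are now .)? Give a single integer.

Step 1: +2 fires, +1 burnt (F count now 2)
Step 2: +1 fires, +2 burnt (F count now 1)
Step 3: +1 fires, +1 burnt (F count now 1)
Step 4: +2 fires, +1 burnt (F count now 2)
Step 5: +4 fires, +2 burnt (F count now 4)
Step 6: +3 fires, +4 burnt (F count now 3)
Step 7: +2 fires, +3 burnt (F count now 2)
Step 8: +2 fires, +2 burnt (F count now 2)
Step 9: +1 fires, +2 burnt (F count now 1)
Step 10: +0 fires, +1 burnt (F count now 0)
Fire out after step 10
Initially T: 20, now '.': 28
Total burnt (originally-T cells now '.'): 18

Answer: 18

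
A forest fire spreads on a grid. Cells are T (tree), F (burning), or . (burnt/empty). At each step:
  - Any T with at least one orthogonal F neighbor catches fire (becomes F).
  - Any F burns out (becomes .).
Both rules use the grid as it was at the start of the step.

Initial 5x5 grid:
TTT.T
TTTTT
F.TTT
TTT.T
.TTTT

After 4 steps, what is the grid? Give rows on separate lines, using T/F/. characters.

Step 1: 2 trees catch fire, 1 burn out
  TTT.T
  FTTTT
  ..TTT
  FTT.T
  .TTTT
Step 2: 3 trees catch fire, 2 burn out
  FTT.T
  .FTTT
  ..TTT
  .FT.T
  .TTTT
Step 3: 4 trees catch fire, 3 burn out
  .FT.T
  ..FTT
  ..TTT
  ..F.T
  .FTTT
Step 4: 4 trees catch fire, 4 burn out
  ..F.T
  ...FT
  ..FTT
  ....T
  ..FTT

..F.T
...FT
..FTT
....T
..FTT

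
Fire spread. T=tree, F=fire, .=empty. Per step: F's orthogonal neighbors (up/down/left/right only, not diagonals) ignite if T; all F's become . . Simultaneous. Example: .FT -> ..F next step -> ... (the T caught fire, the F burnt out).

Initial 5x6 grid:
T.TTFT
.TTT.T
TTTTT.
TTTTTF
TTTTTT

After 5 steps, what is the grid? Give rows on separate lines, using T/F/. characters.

Step 1: 4 trees catch fire, 2 burn out
  T.TF.F
  .TTT.T
  TTTTT.
  TTTTF.
  TTTTTF
Step 2: 6 trees catch fire, 4 burn out
  T.F...
  .TTF.F
  TTTTF.
  TTTF..
  TTTTF.
Step 3: 4 trees catch fire, 6 burn out
  T.....
  .TF...
  TTTF..
  TTF...
  TTTF..
Step 4: 4 trees catch fire, 4 burn out
  T.....
  .F....
  TTF...
  TF....
  TTF...
Step 5: 3 trees catch fire, 4 burn out
  T.....
  ......
  TF....
  F.....
  TF....

T.....
......
TF....
F.....
TF....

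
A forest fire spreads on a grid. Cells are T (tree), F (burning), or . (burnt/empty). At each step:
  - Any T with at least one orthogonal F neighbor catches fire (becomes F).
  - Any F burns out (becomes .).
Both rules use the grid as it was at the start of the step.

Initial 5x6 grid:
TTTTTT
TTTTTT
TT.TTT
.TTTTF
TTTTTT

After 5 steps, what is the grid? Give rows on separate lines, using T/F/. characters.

Step 1: 3 trees catch fire, 1 burn out
  TTTTTT
  TTTTTT
  TT.TTF
  .TTTF.
  TTTTTF
Step 2: 4 trees catch fire, 3 burn out
  TTTTTT
  TTTTTF
  TT.TF.
  .TTF..
  TTTTF.
Step 3: 5 trees catch fire, 4 burn out
  TTTTTF
  TTTTF.
  TT.F..
  .TF...
  TTTF..
Step 4: 4 trees catch fire, 5 burn out
  TTTTF.
  TTTF..
  TT....
  .F....
  TTF...
Step 5: 4 trees catch fire, 4 burn out
  TTTF..
  TTF...
  TF....
  ......
  TF....

TTTF..
TTF...
TF....
......
TF....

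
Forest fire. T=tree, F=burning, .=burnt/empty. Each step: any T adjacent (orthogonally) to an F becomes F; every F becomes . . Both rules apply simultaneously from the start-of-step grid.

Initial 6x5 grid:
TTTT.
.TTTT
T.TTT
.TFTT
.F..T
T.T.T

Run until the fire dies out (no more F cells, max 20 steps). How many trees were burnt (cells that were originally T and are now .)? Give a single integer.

Step 1: +3 fires, +2 burnt (F count now 3)
Step 2: +3 fires, +3 burnt (F count now 3)
Step 3: +5 fires, +3 burnt (F count now 5)
Step 4: +4 fires, +5 burnt (F count now 4)
Step 5: +1 fires, +4 burnt (F count now 1)
Step 6: +0 fires, +1 burnt (F count now 0)
Fire out after step 6
Initially T: 19, now '.': 27
Total burnt (originally-T cells now '.'): 16

Answer: 16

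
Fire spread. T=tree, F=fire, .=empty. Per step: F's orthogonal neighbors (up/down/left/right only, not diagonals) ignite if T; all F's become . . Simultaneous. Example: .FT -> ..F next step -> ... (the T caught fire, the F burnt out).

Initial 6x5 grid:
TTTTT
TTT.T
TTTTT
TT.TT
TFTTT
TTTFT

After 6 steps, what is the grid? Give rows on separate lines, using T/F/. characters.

Step 1: 7 trees catch fire, 2 burn out
  TTTTT
  TTT.T
  TTTTT
  TF.TT
  F.FFT
  TFF.F
Step 2: 5 trees catch fire, 7 burn out
  TTTTT
  TTT.T
  TFTTT
  F..FT
  ....F
  F....
Step 3: 5 trees catch fire, 5 burn out
  TTTTT
  TFT.T
  F.FFT
  ....F
  .....
  .....
Step 4: 4 trees catch fire, 5 burn out
  TFTTT
  F.F.T
  ....F
  .....
  .....
  .....
Step 5: 3 trees catch fire, 4 burn out
  F.FTT
  ....F
  .....
  .....
  .....
  .....
Step 6: 2 trees catch fire, 3 burn out
  ...FF
  .....
  .....
  .....
  .....
  .....

...FF
.....
.....
.....
.....
.....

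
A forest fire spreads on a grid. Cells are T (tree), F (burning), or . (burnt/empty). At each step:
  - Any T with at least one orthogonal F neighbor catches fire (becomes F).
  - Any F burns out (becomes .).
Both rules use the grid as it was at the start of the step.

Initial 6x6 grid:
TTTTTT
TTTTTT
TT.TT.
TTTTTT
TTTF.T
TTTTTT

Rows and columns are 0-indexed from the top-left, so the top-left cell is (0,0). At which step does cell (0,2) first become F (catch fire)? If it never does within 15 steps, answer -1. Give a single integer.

Step 1: cell (0,2)='T' (+3 fires, +1 burnt)
Step 2: cell (0,2)='T' (+6 fires, +3 burnt)
Step 3: cell (0,2)='T' (+7 fires, +6 burnt)
Step 4: cell (0,2)='T' (+7 fires, +7 burnt)
Step 5: cell (0,2)='F' (+5 fires, +7 burnt)
  -> target ignites at step 5
Step 6: cell (0,2)='.' (+3 fires, +5 burnt)
Step 7: cell (0,2)='.' (+1 fires, +3 burnt)
Step 8: cell (0,2)='.' (+0 fires, +1 burnt)
  fire out at step 8

5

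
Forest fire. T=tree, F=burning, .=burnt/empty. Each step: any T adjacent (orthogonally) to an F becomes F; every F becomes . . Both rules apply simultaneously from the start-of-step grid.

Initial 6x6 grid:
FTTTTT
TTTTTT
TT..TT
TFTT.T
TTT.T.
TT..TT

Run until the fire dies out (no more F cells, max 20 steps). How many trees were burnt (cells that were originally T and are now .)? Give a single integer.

Step 1: +6 fires, +2 burnt (F count now 6)
Step 2: +7 fires, +6 burnt (F count now 7)
Step 3: +3 fires, +7 burnt (F count now 3)
Step 4: +2 fires, +3 burnt (F count now 2)
Step 5: +2 fires, +2 burnt (F count now 2)
Step 6: +2 fires, +2 burnt (F count now 2)
Step 7: +1 fires, +2 burnt (F count now 1)
Step 8: +1 fires, +1 burnt (F count now 1)
Step 9: +0 fires, +1 burnt (F count now 0)
Fire out after step 9
Initially T: 27, now '.': 33
Total burnt (originally-T cells now '.'): 24

Answer: 24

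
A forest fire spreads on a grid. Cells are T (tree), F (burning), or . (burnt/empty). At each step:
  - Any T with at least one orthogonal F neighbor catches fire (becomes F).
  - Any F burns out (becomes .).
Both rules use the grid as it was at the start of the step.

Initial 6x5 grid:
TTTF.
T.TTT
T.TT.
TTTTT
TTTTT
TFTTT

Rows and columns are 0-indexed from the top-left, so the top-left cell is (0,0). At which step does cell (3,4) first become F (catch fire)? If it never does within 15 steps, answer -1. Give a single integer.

Step 1: cell (3,4)='T' (+5 fires, +2 burnt)
Step 2: cell (3,4)='T' (+8 fires, +5 burnt)
Step 3: cell (3,4)='T' (+7 fires, +8 burnt)
Step 4: cell (3,4)='F' (+4 fires, +7 burnt)
  -> target ignites at step 4
Step 5: cell (3,4)='.' (+0 fires, +4 burnt)
  fire out at step 5

4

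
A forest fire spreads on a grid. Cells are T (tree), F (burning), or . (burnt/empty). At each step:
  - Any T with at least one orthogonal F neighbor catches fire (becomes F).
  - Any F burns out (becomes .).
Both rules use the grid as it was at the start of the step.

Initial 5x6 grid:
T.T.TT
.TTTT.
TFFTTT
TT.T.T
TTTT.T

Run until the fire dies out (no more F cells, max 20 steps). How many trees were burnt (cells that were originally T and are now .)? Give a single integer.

Step 1: +5 fires, +2 burnt (F count now 5)
Step 2: +6 fires, +5 burnt (F count now 6)
Step 3: +5 fires, +6 burnt (F count now 5)
Step 4: +2 fires, +5 burnt (F count now 2)
Step 5: +2 fires, +2 burnt (F count now 2)
Step 6: +0 fires, +2 burnt (F count now 0)
Fire out after step 6
Initially T: 21, now '.': 29
Total burnt (originally-T cells now '.'): 20

Answer: 20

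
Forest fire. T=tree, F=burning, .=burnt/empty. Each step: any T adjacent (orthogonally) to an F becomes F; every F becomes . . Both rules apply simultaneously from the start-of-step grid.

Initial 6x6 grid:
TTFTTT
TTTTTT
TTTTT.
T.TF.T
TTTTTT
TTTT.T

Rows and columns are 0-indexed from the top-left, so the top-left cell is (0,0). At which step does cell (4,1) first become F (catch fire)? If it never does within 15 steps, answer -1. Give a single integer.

Step 1: cell (4,1)='T' (+6 fires, +2 burnt)
Step 2: cell (4,1)='T' (+9 fires, +6 burnt)
Step 3: cell (4,1)='F' (+7 fires, +9 burnt)
  -> target ignites at step 3
Step 4: cell (4,1)='.' (+6 fires, +7 burnt)
Step 5: cell (4,1)='.' (+2 fires, +6 burnt)
Step 6: cell (4,1)='.' (+0 fires, +2 burnt)
  fire out at step 6

3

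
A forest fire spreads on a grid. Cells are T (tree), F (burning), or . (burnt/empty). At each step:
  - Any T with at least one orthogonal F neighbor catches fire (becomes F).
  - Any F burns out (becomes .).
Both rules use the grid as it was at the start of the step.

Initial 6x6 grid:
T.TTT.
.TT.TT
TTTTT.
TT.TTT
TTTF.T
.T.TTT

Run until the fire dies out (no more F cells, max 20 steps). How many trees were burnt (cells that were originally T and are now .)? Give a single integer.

Answer: 25

Derivation:
Step 1: +3 fires, +1 burnt (F count now 3)
Step 2: +4 fires, +3 burnt (F count now 4)
Step 3: +7 fires, +4 burnt (F count now 7)
Step 4: +5 fires, +7 burnt (F count now 5)
Step 5: +5 fires, +5 burnt (F count now 5)
Step 6: +1 fires, +5 burnt (F count now 1)
Step 7: +0 fires, +1 burnt (F count now 0)
Fire out after step 7
Initially T: 26, now '.': 35
Total burnt (originally-T cells now '.'): 25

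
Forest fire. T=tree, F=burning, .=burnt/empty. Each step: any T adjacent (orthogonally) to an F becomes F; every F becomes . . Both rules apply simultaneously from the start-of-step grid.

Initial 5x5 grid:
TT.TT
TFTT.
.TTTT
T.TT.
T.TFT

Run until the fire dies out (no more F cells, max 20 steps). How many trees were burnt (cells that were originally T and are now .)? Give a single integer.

Step 1: +7 fires, +2 burnt (F count now 7)
Step 2: +5 fires, +7 burnt (F count now 5)
Step 3: +2 fires, +5 burnt (F count now 2)
Step 4: +1 fires, +2 burnt (F count now 1)
Step 5: +0 fires, +1 burnt (F count now 0)
Fire out after step 5
Initially T: 17, now '.': 23
Total burnt (originally-T cells now '.'): 15

Answer: 15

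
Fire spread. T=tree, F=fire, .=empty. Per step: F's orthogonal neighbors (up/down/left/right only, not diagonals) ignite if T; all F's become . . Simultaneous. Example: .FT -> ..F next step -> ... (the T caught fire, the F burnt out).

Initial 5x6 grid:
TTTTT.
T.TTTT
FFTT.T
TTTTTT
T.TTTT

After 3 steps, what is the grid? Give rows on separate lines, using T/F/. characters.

Step 1: 4 trees catch fire, 2 burn out
  TTTTT.
  F.TTTT
  ..FT.T
  FFTTTT
  T.TTTT
Step 2: 5 trees catch fire, 4 burn out
  FTTTT.
  ..FTTT
  ...F.T
  ..FTTT
  F.TTTT
Step 3: 5 trees catch fire, 5 burn out
  .FFTT.
  ...FTT
  .....T
  ...FTT
  ..FTTT

.FFTT.
...FTT
.....T
...FTT
..FTTT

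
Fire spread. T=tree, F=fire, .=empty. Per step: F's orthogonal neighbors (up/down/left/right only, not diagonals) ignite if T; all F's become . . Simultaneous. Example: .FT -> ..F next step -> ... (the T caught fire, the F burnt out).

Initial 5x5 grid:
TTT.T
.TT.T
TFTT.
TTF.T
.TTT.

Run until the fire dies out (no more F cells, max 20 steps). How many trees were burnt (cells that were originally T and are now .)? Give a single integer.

Step 1: +5 fires, +2 burnt (F count now 5)
Step 2: +6 fires, +5 burnt (F count now 6)
Step 3: +2 fires, +6 burnt (F count now 2)
Step 4: +0 fires, +2 burnt (F count now 0)
Fire out after step 4
Initially T: 16, now '.': 22
Total burnt (originally-T cells now '.'): 13

Answer: 13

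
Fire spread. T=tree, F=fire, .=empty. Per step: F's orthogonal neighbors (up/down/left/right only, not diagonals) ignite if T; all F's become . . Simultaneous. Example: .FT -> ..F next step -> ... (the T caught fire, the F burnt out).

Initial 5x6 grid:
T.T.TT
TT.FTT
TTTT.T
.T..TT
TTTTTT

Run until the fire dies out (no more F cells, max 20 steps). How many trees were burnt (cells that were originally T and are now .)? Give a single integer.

Answer: 21

Derivation:
Step 1: +2 fires, +1 burnt (F count now 2)
Step 2: +3 fires, +2 burnt (F count now 3)
Step 3: +3 fires, +3 burnt (F count now 3)
Step 4: +4 fires, +3 burnt (F count now 4)
Step 5: +4 fires, +4 burnt (F count now 4)
Step 6: +4 fires, +4 burnt (F count now 4)
Step 7: +1 fires, +4 burnt (F count now 1)
Step 8: +0 fires, +1 burnt (F count now 0)
Fire out after step 8
Initially T: 22, now '.': 29
Total burnt (originally-T cells now '.'): 21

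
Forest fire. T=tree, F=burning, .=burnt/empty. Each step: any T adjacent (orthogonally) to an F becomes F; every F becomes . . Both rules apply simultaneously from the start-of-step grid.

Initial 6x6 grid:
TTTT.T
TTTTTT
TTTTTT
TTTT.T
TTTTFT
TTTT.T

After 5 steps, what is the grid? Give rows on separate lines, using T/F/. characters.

Step 1: 2 trees catch fire, 1 burn out
  TTTT.T
  TTTTTT
  TTTTTT
  TTTT.T
  TTTF.F
  TTTT.T
Step 2: 5 trees catch fire, 2 burn out
  TTTT.T
  TTTTTT
  TTTTTT
  TTTF.F
  TTF...
  TTTF.F
Step 3: 5 trees catch fire, 5 burn out
  TTTT.T
  TTTTTT
  TTTFTF
  TTF...
  TF....
  TTF...
Step 4: 7 trees catch fire, 5 burn out
  TTTT.T
  TTTFTF
  TTF.F.
  TF....
  F.....
  TF....
Step 5: 7 trees catch fire, 7 burn out
  TTTF.F
  TTF.F.
  TF....
  F.....
  ......
  F.....

TTTF.F
TTF.F.
TF....
F.....
......
F.....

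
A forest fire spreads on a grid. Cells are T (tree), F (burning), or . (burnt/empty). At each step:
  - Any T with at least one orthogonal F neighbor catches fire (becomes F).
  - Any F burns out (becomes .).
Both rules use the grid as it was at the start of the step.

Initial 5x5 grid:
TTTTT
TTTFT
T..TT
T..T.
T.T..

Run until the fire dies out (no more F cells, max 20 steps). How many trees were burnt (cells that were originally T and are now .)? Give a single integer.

Answer: 15

Derivation:
Step 1: +4 fires, +1 burnt (F count now 4)
Step 2: +5 fires, +4 burnt (F count now 5)
Step 3: +2 fires, +5 burnt (F count now 2)
Step 4: +2 fires, +2 burnt (F count now 2)
Step 5: +1 fires, +2 burnt (F count now 1)
Step 6: +1 fires, +1 burnt (F count now 1)
Step 7: +0 fires, +1 burnt (F count now 0)
Fire out after step 7
Initially T: 16, now '.': 24
Total burnt (originally-T cells now '.'): 15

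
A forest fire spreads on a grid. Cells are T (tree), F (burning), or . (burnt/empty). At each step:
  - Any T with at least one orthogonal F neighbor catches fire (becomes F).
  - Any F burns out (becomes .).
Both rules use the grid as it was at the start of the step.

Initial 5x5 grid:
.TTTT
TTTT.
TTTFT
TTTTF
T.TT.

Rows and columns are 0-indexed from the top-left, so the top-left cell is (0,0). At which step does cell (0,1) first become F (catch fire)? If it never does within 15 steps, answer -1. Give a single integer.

Step 1: cell (0,1)='T' (+4 fires, +2 burnt)
Step 2: cell (0,1)='T' (+5 fires, +4 burnt)
Step 3: cell (0,1)='T' (+6 fires, +5 burnt)
Step 4: cell (0,1)='F' (+3 fires, +6 burnt)
  -> target ignites at step 4
Step 5: cell (0,1)='.' (+1 fires, +3 burnt)
Step 6: cell (0,1)='.' (+0 fires, +1 burnt)
  fire out at step 6

4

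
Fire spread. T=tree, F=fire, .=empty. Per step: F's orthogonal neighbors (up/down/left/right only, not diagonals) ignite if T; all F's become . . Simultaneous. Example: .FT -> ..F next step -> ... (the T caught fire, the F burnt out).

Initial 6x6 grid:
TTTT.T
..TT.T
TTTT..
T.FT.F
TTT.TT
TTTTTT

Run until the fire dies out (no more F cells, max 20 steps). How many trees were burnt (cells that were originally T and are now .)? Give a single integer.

Answer: 23

Derivation:
Step 1: +4 fires, +2 burnt (F count now 4)
Step 2: +7 fires, +4 burnt (F count now 7)
Step 3: +7 fires, +7 burnt (F count now 7)
Step 4: +4 fires, +7 burnt (F count now 4)
Step 5: +1 fires, +4 burnt (F count now 1)
Step 6: +0 fires, +1 burnt (F count now 0)
Fire out after step 6
Initially T: 25, now '.': 34
Total burnt (originally-T cells now '.'): 23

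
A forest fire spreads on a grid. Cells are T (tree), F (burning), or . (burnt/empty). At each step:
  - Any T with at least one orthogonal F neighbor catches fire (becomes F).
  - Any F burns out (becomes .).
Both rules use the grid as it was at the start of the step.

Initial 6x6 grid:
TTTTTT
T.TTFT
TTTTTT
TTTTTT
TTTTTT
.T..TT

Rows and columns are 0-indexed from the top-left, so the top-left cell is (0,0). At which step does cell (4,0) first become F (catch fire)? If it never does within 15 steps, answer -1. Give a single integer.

Step 1: cell (4,0)='T' (+4 fires, +1 burnt)
Step 2: cell (4,0)='T' (+6 fires, +4 burnt)
Step 3: cell (4,0)='T' (+5 fires, +6 burnt)
Step 4: cell (4,0)='T' (+6 fires, +5 burnt)
Step 5: cell (4,0)='T' (+5 fires, +6 burnt)
Step 6: cell (4,0)='T' (+3 fires, +5 burnt)
Step 7: cell (4,0)='F' (+2 fires, +3 burnt)
  -> target ignites at step 7
Step 8: cell (4,0)='.' (+0 fires, +2 burnt)
  fire out at step 8

7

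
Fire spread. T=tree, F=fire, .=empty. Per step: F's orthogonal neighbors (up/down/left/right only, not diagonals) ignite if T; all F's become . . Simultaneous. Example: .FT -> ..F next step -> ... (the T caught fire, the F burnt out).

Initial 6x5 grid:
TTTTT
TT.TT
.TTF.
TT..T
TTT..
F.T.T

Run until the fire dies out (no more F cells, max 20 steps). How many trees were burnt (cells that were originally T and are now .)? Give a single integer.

Step 1: +3 fires, +2 burnt (F count now 3)
Step 2: +5 fires, +3 burnt (F count now 5)
Step 3: +5 fires, +5 burnt (F count now 5)
Step 4: +3 fires, +5 burnt (F count now 3)
Step 5: +1 fires, +3 burnt (F count now 1)
Step 6: +0 fires, +1 burnt (F count now 0)
Fire out after step 6
Initially T: 19, now '.': 28
Total burnt (originally-T cells now '.'): 17

Answer: 17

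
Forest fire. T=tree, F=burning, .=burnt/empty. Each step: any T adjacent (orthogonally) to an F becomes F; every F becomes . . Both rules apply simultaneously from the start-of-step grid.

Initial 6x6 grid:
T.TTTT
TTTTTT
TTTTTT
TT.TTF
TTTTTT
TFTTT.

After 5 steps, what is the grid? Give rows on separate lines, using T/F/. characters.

Step 1: 6 trees catch fire, 2 burn out
  T.TTTT
  TTTTTT
  TTTTTF
  TT.TF.
  TFTTTF
  F.FTT.
Step 2: 8 trees catch fire, 6 burn out
  T.TTTT
  TTTTTF
  TTTTF.
  TF.F..
  F.FTF.
  ...FT.
Step 3: 7 trees catch fire, 8 burn out
  T.TTTF
  TTTTF.
  TFTF..
  F.....
  ...F..
  ....F.
Step 4: 5 trees catch fire, 7 burn out
  T.TTF.
  TFTF..
  F.F...
  ......
  ......
  ......
Step 5: 3 trees catch fire, 5 burn out
  T.TF..
  F.F...
  ......
  ......
  ......
  ......

T.TF..
F.F...
......
......
......
......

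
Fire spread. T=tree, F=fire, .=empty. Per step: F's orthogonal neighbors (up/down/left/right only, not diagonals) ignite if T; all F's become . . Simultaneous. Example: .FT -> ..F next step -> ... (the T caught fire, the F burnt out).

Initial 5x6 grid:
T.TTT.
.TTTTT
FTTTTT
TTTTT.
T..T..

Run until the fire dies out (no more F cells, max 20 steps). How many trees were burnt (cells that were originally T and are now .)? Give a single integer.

Step 1: +2 fires, +1 burnt (F count now 2)
Step 2: +4 fires, +2 burnt (F count now 4)
Step 3: +3 fires, +4 burnt (F count now 3)
Step 4: +4 fires, +3 burnt (F count now 4)
Step 5: +5 fires, +4 burnt (F count now 5)
Step 6: +2 fires, +5 burnt (F count now 2)
Step 7: +0 fires, +2 burnt (F count now 0)
Fire out after step 7
Initially T: 21, now '.': 29
Total burnt (originally-T cells now '.'): 20

Answer: 20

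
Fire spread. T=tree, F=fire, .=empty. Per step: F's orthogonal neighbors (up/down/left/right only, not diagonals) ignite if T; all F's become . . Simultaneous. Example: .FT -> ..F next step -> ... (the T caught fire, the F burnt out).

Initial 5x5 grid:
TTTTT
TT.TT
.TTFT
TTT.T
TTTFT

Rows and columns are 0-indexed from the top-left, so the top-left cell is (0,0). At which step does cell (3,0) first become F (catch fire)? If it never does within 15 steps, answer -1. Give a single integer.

Step 1: cell (3,0)='T' (+5 fires, +2 burnt)
Step 2: cell (3,0)='T' (+6 fires, +5 burnt)
Step 3: cell (3,0)='T' (+5 fires, +6 burnt)
Step 4: cell (3,0)='F' (+3 fires, +5 burnt)
  -> target ignites at step 4
Step 5: cell (3,0)='.' (+1 fires, +3 burnt)
Step 6: cell (3,0)='.' (+0 fires, +1 burnt)
  fire out at step 6

4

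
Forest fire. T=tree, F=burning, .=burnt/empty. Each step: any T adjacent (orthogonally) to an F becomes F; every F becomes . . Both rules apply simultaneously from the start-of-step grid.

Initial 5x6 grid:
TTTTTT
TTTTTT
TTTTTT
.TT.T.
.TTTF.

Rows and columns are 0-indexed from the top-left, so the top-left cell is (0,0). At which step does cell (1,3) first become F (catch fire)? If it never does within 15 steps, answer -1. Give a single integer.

Step 1: cell (1,3)='T' (+2 fires, +1 burnt)
Step 2: cell (1,3)='T' (+2 fires, +2 burnt)
Step 3: cell (1,3)='T' (+5 fires, +2 burnt)
Step 4: cell (1,3)='F' (+5 fires, +5 burnt)
  -> target ignites at step 4
Step 5: cell (1,3)='.' (+4 fires, +5 burnt)
Step 6: cell (1,3)='.' (+3 fires, +4 burnt)
Step 7: cell (1,3)='.' (+2 fires, +3 burnt)
Step 8: cell (1,3)='.' (+1 fires, +2 burnt)
Step 9: cell (1,3)='.' (+0 fires, +1 burnt)
  fire out at step 9

4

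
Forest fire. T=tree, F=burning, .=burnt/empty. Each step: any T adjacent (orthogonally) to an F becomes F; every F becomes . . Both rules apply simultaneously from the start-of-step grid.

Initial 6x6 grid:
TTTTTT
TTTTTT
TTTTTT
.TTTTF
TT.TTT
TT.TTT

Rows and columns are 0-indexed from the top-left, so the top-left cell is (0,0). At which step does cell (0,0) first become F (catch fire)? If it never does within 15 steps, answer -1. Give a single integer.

Step 1: cell (0,0)='T' (+3 fires, +1 burnt)
Step 2: cell (0,0)='T' (+5 fires, +3 burnt)
Step 3: cell (0,0)='T' (+6 fires, +5 burnt)
Step 4: cell (0,0)='T' (+5 fires, +6 burnt)
Step 5: cell (0,0)='T' (+4 fires, +5 burnt)
Step 6: cell (0,0)='T' (+5 fires, +4 burnt)
Step 7: cell (0,0)='T' (+3 fires, +5 burnt)
Step 8: cell (0,0)='F' (+1 fires, +3 burnt)
  -> target ignites at step 8
Step 9: cell (0,0)='.' (+0 fires, +1 burnt)
  fire out at step 9

8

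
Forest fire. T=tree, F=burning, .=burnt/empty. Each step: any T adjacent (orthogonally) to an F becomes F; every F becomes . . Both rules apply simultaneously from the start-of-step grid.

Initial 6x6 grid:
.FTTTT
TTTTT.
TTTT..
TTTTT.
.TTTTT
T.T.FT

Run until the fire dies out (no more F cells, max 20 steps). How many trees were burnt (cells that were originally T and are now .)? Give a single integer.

Answer: 25

Derivation:
Step 1: +4 fires, +2 burnt (F count now 4)
Step 2: +7 fires, +4 burnt (F count now 7)
Step 3: +7 fires, +7 burnt (F count now 7)
Step 4: +7 fires, +7 burnt (F count now 7)
Step 5: +0 fires, +7 burnt (F count now 0)
Fire out after step 5
Initially T: 26, now '.': 35
Total burnt (originally-T cells now '.'): 25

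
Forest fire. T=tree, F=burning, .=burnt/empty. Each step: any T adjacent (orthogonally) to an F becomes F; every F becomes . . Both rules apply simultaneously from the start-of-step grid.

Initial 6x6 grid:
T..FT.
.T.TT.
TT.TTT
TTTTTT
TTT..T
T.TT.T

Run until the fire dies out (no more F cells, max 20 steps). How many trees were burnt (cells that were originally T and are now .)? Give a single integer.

Answer: 23

Derivation:
Step 1: +2 fires, +1 burnt (F count now 2)
Step 2: +2 fires, +2 burnt (F count now 2)
Step 3: +2 fires, +2 burnt (F count now 2)
Step 4: +3 fires, +2 burnt (F count now 3)
Step 5: +3 fires, +3 burnt (F count now 3)
Step 6: +5 fires, +3 burnt (F count now 5)
Step 7: +5 fires, +5 burnt (F count now 5)
Step 8: +1 fires, +5 burnt (F count now 1)
Step 9: +0 fires, +1 burnt (F count now 0)
Fire out after step 9
Initially T: 24, now '.': 35
Total burnt (originally-T cells now '.'): 23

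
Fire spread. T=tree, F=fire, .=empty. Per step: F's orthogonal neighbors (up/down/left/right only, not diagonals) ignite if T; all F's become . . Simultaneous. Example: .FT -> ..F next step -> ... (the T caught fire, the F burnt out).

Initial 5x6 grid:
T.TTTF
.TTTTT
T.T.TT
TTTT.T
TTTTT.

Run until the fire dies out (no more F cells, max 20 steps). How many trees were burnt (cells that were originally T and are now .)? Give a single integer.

Answer: 22

Derivation:
Step 1: +2 fires, +1 burnt (F count now 2)
Step 2: +3 fires, +2 burnt (F count now 3)
Step 3: +4 fires, +3 burnt (F count now 4)
Step 4: +1 fires, +4 burnt (F count now 1)
Step 5: +2 fires, +1 burnt (F count now 2)
Step 6: +1 fires, +2 burnt (F count now 1)
Step 7: +3 fires, +1 burnt (F count now 3)
Step 8: +3 fires, +3 burnt (F count now 3)
Step 9: +3 fires, +3 burnt (F count now 3)
Step 10: +0 fires, +3 burnt (F count now 0)
Fire out after step 10
Initially T: 23, now '.': 29
Total burnt (originally-T cells now '.'): 22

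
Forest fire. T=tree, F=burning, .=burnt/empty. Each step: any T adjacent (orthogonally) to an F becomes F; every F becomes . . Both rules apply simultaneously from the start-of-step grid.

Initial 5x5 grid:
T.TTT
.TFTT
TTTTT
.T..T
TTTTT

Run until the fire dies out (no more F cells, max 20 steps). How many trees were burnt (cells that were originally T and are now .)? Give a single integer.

Answer: 18

Derivation:
Step 1: +4 fires, +1 burnt (F count now 4)
Step 2: +4 fires, +4 burnt (F count now 4)
Step 3: +4 fires, +4 burnt (F count now 4)
Step 4: +2 fires, +4 burnt (F count now 2)
Step 5: +3 fires, +2 burnt (F count now 3)
Step 6: +1 fires, +3 burnt (F count now 1)
Step 7: +0 fires, +1 burnt (F count now 0)
Fire out after step 7
Initially T: 19, now '.': 24
Total burnt (originally-T cells now '.'): 18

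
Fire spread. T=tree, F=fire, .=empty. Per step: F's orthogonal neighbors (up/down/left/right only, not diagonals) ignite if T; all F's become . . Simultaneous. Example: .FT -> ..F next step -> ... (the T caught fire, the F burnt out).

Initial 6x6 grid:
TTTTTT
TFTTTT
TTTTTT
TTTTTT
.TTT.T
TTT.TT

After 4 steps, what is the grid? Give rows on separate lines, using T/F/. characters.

Step 1: 4 trees catch fire, 1 burn out
  TFTTTT
  F.FTTT
  TFTTTT
  TTTTTT
  .TTT.T
  TTT.TT
Step 2: 6 trees catch fire, 4 burn out
  F.FTTT
  ...FTT
  F.FTTT
  TFTTTT
  .TTT.T
  TTT.TT
Step 3: 6 trees catch fire, 6 burn out
  ...FTT
  ....FT
  ...FTT
  F.FTTT
  .FTT.T
  TTT.TT
Step 4: 6 trees catch fire, 6 burn out
  ....FT
  .....F
  ....FT
  ...FTT
  ..FT.T
  TFT.TT

....FT
.....F
....FT
...FTT
..FT.T
TFT.TT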